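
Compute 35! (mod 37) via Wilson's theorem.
(36)! = (35)! × (36) ≡ -1 (mod 37). So (35)! ≡ -1 × (36)^(-1) ≡ (-1)×(-1) = 1 (mod 37)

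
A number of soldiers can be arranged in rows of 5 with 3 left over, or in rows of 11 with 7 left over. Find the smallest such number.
M = 5 × 11 = 55. M₁ = 11, y₁ ≡ 1 (mod 5). M₂ = 5, y₂ ≡ 9 (mod 11). k = 3×11×1 + 7×5×9 ≡ 18 (mod 55). The smallest positive such number is 18.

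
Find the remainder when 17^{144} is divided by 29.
By Fermat: 17^{28} ≡ 1 (mod 29). 144 = 5×28 + 4. So 17^{144} ≡ 17^{4} ≡ 1 (mod 29)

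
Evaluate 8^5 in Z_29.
5 = 4 + 1 (binary 101). Repeated squaring mod 29: 8^1 ≡ 8; 8^2 ≡ 8² = 64 ≡ 6; 8^4 ≡ 6² = 36 ≡ 7. Multiply: 8^5 = 8^4 × 8^1 ≡ 7 × 8 (mod 29): 7 × 8 = 56 ≡ 27. So 8^5 ≡ 27 (mod 29).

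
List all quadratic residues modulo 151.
QRs mod 151: {1, 2, 4, 5, 8, 9, 10, 11, 16, 17, 18, 19, 20, 21, 22, 25, 29, 31, 32, 34, 36, 37, 38, 39, 40, 42, 43, 44, 45, 47, 49, 50, 55, 58, 59, 62, 64, 68, 69, 72, 74, 76, 78, 80, 81, 84, 85, 86, 88, 90, 91, 94, 95, 97, 98, 99, 100, 103, 105, 110, 116, 118, 121, 123, 124, 125, 127, 128, 136, 137, 138, 139, 144, 145, 148}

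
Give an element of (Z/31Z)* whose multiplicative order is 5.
2 has order 5 mod 31 since 2^{5} ≡ 1 (mod 31) and no smaller power works.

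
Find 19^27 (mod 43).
Using repeated squaring. 27 = 16 + 8 + 2 + 1 (binary 11011). Repeated squaring mod 43: 19^1 ≡ 19; 19^2 ≡ 19² = 361 ≡ 17; 19^4 ≡ 17² = 289 ≡ 31; 19^8 ≡ 31² = 961 ≡ 15; 19^16 ≡ 15² = 225 ≡ 10. Multiply: 19^27 = 19^16 × 19^8 × 19^2 × 19^1 ≡ 10 × 15 × 17 × 19 (mod 43): 10 × 15 = 150 ≡ 21; 21 × 17 = 357 ≡ 13; 13 × 19 = 247 ≡ 32. So 19^27 ≡ 32 (mod 43).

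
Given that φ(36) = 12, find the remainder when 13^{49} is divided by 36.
By Euler: 13^{12} ≡ 1 (mod 36) since gcd(13, 36) = 1. 49 = 4×12 + 1. So 13^{49} ≡ 13^{1} ≡ 13 (mod 36)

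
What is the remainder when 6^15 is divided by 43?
Using repeated squaring. 15 = 8 + 4 + 2 + 1 (binary 1111). Repeated squaring mod 43: 6^1 ≡ 6; 6^2 ≡ 6² = 36 ≡ 36; 6^4 ≡ 36² = 1296 ≡ 6; 6^8 ≡ 6² = 36 ≡ 36. Multiply: 6^15 = 6^8 × 6^4 × 6^2 × 6^1 ≡ 36 × 6 × 36 × 6 (mod 43): 36 × 6 = 216 ≡ 1; 1 × 36 = 36 ≡ 36; 36 × 6 = 216 ≡ 1. So 6^15 ≡ 1 (mod 43).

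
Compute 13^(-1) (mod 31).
12

Using Extended Euclidean Algorithm:
gcd(13, 31) = 1
Bezout coefficients: 13 × 12 + 31 × -5 = 1
So 13 × 12 ≡ 1 (mod 31)
The inverse is 12 mod 31 = 12
Verification: 13 × 12 = 156 = 5 × 31 + 1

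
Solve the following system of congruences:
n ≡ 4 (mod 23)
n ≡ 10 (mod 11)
142

Using the Chinese Remainder Theorem:
M = product of moduli = 253
For equation 1: M_1 = 11, 11 ≡ 11 (mod 23), inverse of 11 mod 23 is 21 (check: 11 × 21 = 231 ≡ 1 (mod 23))
For equation 2: M_2 = 23, 23 ≡ 1 (mod 11), inverse of 23 mod 11 is 1 (check: 1 × 1 = 1 ≡ 1 (mod 11))
Combine: n ≡ Σ r_i×M_i×(M_i⁻¹ mod m_i) = 4×11×21 + 10×23×1 = 924 + 230 = 1154
1154 mod 253 = 142
n ≡ 142 (mod 253)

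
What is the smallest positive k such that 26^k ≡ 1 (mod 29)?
Powers of 26 mod 29: 26^1≡26, 26^2≡9, 26^3≡2, 26^4≡23, 26^5≡18, 26^6≡4, 26^7≡17, 26^8≡7, 26^9≡8, 26^10≡5, 26^11≡14, 26^12≡16, 26^13≡10, 26^14≡28, 26^15≡3, 26^16≡20, 26^17≡27, 26^18≡6, 26^19≡11, 26^20≡25, 26^21≡12, 26^22≡22, 26^23≡21, 26^24≡24, 26^25≡15, 26^26≡13, 26^27≡19, 26^28≡1. Order = 28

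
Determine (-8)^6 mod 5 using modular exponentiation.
(-8) ≡ 2 (mod 5). 6 = 4 + 2 (binary 110). Repeated squaring mod 5: 2^1 ≡ 2; 2^2 ≡ 2² = 4 ≡ 4; 2^4 ≡ 4² = 16 ≡ 1. Multiply: (-8)^6 ≡ 2^4 × 2^2 ≡ 1 × 4 (mod 5): 1 × 4 = 4 ≡ 4. So (-8)^6 ≡ 4 (mod 5).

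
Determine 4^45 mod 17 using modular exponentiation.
Using Fermat: 4^{16} ≡ 1 (mod 17). 45 ≡ 13 (mod 16). So 4^{45} ≡ 4^{13} ≡ 4 (mod 17)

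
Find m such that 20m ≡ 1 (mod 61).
20^(-1) ≡ 58 (mod 61). Verification: 20 × 58 = 1160 ≡ 1 (mod 61)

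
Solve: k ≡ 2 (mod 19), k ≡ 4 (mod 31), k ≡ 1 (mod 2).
M = 19 × 31 × 2 = 1178. M₁ = 62, y₁ ≡ 4 (mod 19). M₂ = 38, y₂ ≡ 9 (mod 31). M₃ = 589, y₃ ≡ 1 (mod 2). k = 2×62×4 + 4×38×9 + 1×589×1 ≡ 97 (mod 1178)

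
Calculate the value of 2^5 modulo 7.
5 = 4 + 1 (binary 101). Repeated squaring mod 7: 2^1 ≡ 2; 2^2 ≡ 2² = 4 ≡ 4; 2^4 ≡ 4² = 16 ≡ 2. Multiply: 2^5 = 2^4 × 2^1 ≡ 2 × 2 (mod 7): 2 × 2 = 4 ≡ 4. So 2^5 ≡ 4 (mod 7).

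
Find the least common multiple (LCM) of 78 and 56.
2184

First find GCD(78, 56) using the Euclidean algorithm:
78 = 1 × 56 + 22
56 = 2 × 22 + 12
22 = 1 × 12 + 10
12 = 1 × 10 + 2
10 = 5 × 2 + 0
GCD(78, 56) = 2

LCM formula: LCM(a, b) = (a × b) / GCD(a, b)
LCM(78, 56) = (78 × 56) / 2
LCM(78, 56) = 4368 / 2
LCM(78, 56) = 2184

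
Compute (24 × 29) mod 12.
0

(24 × 29) = 696
696 mod 12 = 0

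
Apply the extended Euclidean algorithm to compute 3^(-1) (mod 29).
Extended GCD: 3(10) + 29(-1) = 1. So 3^(-1) ≡ 10 ≡ 10 (mod 29). Verify: 3 × 10 = 30 ≡ 1 (mod 29)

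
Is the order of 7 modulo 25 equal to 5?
No, the actual order is 4, not 5.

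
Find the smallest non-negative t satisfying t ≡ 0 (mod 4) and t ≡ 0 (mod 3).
M = 4 × 3 = 12. M₁ = 3, y₁ ≡ 3 (mod 4). M₂ = 4, y₂ ≡ 1 (mod 3). t = 0×3×3 + 0×4×1 ≡ 0 (mod 12)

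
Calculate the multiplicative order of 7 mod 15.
Powers of 7 mod 15: 7^1≡7, 7^2≡4, 7^3≡13, 7^4≡1. Order = 4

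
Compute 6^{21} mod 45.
36

Using successive squaring:
Binary expansion of 21: 10101
Powers of 6 mod 45 (each is the square of the previous):
  6^1 ≡ 6 (mod 45)
  6^2 ≡ 6² = 36 ≡ 36 (mod 45)
  6^4 ≡ 36² = 1296 ≡ 36 (mod 45)
  6^8 ≡ 36² = 1296 ≡ 36 (mod 45)
  6^16 ≡ 36² = 1296 ≡ 36 (mod 45)
21 = 16 + 4 + 1, so 6^21 = 6^16 × 6^4 × 6^1 ≡ 36 × 36 × 6 (mod 45)
Multiplying step by step:
  36 × 36 = 1296 ≡ 36 (mod 45)
  36 × 6 = 216 ≡ 36 (mod 45)
Result: 6^21 ≡ 36 (mod 45)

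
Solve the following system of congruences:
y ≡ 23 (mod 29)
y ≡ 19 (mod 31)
81

Using the Chinese Remainder Theorem:
M = product of moduli = 899
For equation 1: M_1 = 31, 31 ≡ 2 (mod 29), inverse of 31 mod 29 is 15 (check: 2 × 15 = 30 ≡ 1 (mod 29))
For equation 2: M_2 = 29, 29 ≡ 29 (mod 31), inverse of 29 mod 31 is 15 (check: 29 × 15 = 435 ≡ 1 (mod 31))
Combine: y ≡ Σ r_i×M_i×(M_i⁻¹ mod m_i) = 23×31×15 + 19×29×15 = 10695 + 8265 = 18960
18960 mod 899 = 81
y ≡ 81 (mod 899)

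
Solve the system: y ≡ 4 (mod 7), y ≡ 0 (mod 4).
M = 7 × 4 = 28. M₁ = 4, y₁ ≡ 2 (mod 7). M₂ = 7, y₂ ≡ 3 (mod 4). y = 4×4×2 + 0×7×3 ≡ 4 (mod 28)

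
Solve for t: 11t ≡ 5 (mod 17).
2

Since gcd(11, 17) = 1 divides 5, a solution exists.
Multiply both sides by the inverse of 11 mod 17:
  11^(-1) mod 17 = 14
  x ≡ 14 × 5 ≡ 70 ≡ 2 (mod 17)
Verification: 11 × 2 = 22 = 1 × 17 + 5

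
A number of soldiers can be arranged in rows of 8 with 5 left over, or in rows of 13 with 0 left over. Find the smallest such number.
M = 8 × 13 = 104. M₁ = 13, y₁ ≡ 5 (mod 8). M₂ = 8, y₂ ≡ 5 (mod 13). t = 5×13×5 + 0×8×5 ≡ 13 (mod 104). The smallest positive such number is 13.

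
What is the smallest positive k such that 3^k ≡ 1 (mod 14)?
Powers of 3 mod 14: 3^1≡3, 3^2≡9, 3^3≡13, 3^4≡11, 3^5≡5, 3^6≡1. Order = 6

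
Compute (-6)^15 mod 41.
Using repeated squaring. (-6) ≡ 35 (mod 41). 15 = 8 + 4 + 2 + 1 (binary 1111). Repeated squaring mod 41: 35^1 ≡ 35; 35^2 ≡ 35² = 1225 ≡ 36; 35^4 ≡ 36² = 1296 ≡ 25; 35^8 ≡ 25² = 625 ≡ 10. Multiply: (-6)^15 ≡ 35^8 × 35^4 × 35^2 × 35^1 ≡ 10 × 25 × 36 × 35 (mod 41): 10 × 25 = 250 ≡ 4; 4 × 36 = 144 ≡ 21; 21 × 35 = 735 ≡ 38. So (-6)^15 ≡ 38 (mod 41).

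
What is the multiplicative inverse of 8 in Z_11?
7

Using Extended Euclidean Algorithm:
gcd(8, 11) = 1
Bezout coefficients: 8 × -4 + 11 × 3 = 1
So 8 × -4 ≡ 1 (mod 11)
The inverse is -4 mod 11 = 7
Verification: 8 × 7 = 56 = 5 × 11 + 1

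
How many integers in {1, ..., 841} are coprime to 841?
812

Prime factorization: 841 = 29^2
Using the formula φ(n) = n × Π(1 - 1/p) for each prime factor p:
φ(841) = 841 × (1 - 1/29)
φ(841) = 812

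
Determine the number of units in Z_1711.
1624

Prime factorization: 1711 = 29 × 59
Using the formula φ(n) = n × Π(1 - 1/p) for each prime factor p:
φ(1711) = 1711 × (1 - 1/29) × (1 - 1/59)
φ(1711) = 1624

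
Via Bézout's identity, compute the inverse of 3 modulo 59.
Extended GCD: 3(20) + 59(-1) = 1. So 3^(-1) ≡ 20 ≡ 20 (mod 59). Verify: 3 × 20 = 60 ≡ 1 (mod 59)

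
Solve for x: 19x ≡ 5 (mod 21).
8

Since gcd(19, 21) = 1 divides 5, a solution exists.
Multiply both sides by the inverse of 19 mod 21:
  19^(-1) mod 21 = 10
  x ≡ 10 × 5 ≡ 50 ≡ 8 (mod 21)
Verification: 19 × 8 = 152 = 7 × 21 + 5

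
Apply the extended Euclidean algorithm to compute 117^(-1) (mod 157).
Extended GCD: 117(51) + 157(-38) = 1. So 117^(-1) ≡ 51 ≡ 51 (mod 157). Verify: 117 × 51 = 5967 ≡ 1 (mod 157)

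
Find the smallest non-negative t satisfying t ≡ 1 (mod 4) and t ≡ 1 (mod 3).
M = 4 × 3 = 12. M₁ = 3, y₁ ≡ 3 (mod 4). M₂ = 4, y₂ ≡ 1 (mod 3). t = 1×3×3 + 1×4×1 ≡ 1 (mod 12)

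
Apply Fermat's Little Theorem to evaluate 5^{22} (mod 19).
17

By Fermat's Little Theorem, a^(p-1) ≡ 1 (mod p) for prime p and gcd(a, p) = 1
Here p = 19, so 5^18 ≡ 1 (mod 19)
We can reduce the exponent: 22 mod 18 = 4
So 5^22 ≡ 5^4 (mod 19)
Computing: 5^4 mod 19 = 17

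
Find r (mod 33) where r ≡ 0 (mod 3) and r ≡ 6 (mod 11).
M = 3 × 11 = 33. M₁ = 11, y₁ ≡ 2 (mod 3). M₂ = 3, y₂ ≡ 4 (mod 11). r = 0×11×2 + 6×3×4 ≡ 6 (mod 33)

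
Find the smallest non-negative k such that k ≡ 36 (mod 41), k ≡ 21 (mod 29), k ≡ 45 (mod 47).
24062

Using the Chinese Remainder Theorem:
M = product of moduli = 55883
For equation 1: M_1 = 1363, 1363 ≡ 10 (mod 41), inverse of 1363 mod 41 is 37 (check: 10 × 37 = 370 ≡ 1 (mod 41))
For equation 2: M_2 = 1927, 1927 ≡ 13 (mod 29), inverse of 1927 mod 29 is 9 (check: 13 × 9 = 117 ≡ 1 (mod 29))
For equation 3: M_3 = 1189, 1189 ≡ 14 (mod 47), inverse of 1189 mod 47 is 37 (check: 14 × 37 = 518 ≡ 1 (mod 47))
Combine: k ≡ Σ r_i×M_i×(M_i⁻¹ mod m_i) = 36×1363×37 + 21×1927×9 + 45×1189×37 = 1815516 + 364203 + 1979685 = 4159404
4159404 mod 55883 = 24062
k ≡ 24062 (mod 55883)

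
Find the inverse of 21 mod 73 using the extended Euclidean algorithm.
Extended GCD: 21(7) + 73(-2) = 1. So 21^(-1) ≡ 7 ≡ 7 (mod 73). Verify: 21 × 7 = 147 ≡ 1 (mod 73)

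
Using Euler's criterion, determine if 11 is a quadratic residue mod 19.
By Euler's criterion: 11^{9} ≡ 1 (mod 19). Since this equals 1, 11 is a QR.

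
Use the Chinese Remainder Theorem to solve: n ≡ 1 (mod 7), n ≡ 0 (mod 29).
M = 7 × 29 = 203. M₁ = 29, y₁ ≡ 1 (mod 7). M₂ = 7, y₂ ≡ 25 (mod 29). n = 1×29×1 + 0×7×25 ≡ 29 (mod 203)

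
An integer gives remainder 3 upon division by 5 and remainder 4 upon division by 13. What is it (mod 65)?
M = 5 × 13 = 65. M₁ = 13, y₁ ≡ 2 (mod 5). M₂ = 5, y₂ ≡ 8 (mod 13). n = 3×13×2 + 4×5×8 ≡ 43 (mod 65). The smallest positive such number is 43.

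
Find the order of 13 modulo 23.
Powers of 13 mod 23: 13^1≡13, 13^2≡8, 13^3≡12, 13^4≡18, 13^5≡4, 13^6≡6, 13^7≡9, 13^8≡2, 13^9≡3, 13^10≡16, 13^11≡1. Order = 11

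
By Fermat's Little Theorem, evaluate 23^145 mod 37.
By Fermat: 23^{36} ≡ 1 (mod 37). 145 = 4×36 + 1. So 23^{145} ≡ 23^{1} ≡ 23 (mod 37)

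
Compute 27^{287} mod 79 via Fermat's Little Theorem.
27

By Fermat's Little Theorem, a^(p-1) ≡ 1 (mod p) for prime p and gcd(a, p) = 1
Here p = 79, so 27^78 ≡ 1 (mod 79)
We can reduce the exponent: 287 mod 78 = 53
So 27^287 ≡ 27^53 (mod 79)
Computing: 27^53 mod 79 = 27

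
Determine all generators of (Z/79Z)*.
Primitive roots mod 79: {3, 6, 7, 28, 29, 30, 34, 35, 37, 39, 43, 47, 48, 53, 54, 59, 60, 63, 66, 68, 70, 74, 75, 77}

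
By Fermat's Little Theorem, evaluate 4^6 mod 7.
By Fermat's Little Theorem, 4^{6} ≡ 1 (mod 7) since 7 is prime and gcd(4, 7) = 1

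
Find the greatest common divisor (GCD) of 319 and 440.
11

Using the Euclidean algorithm:
319 = 0 × 440 + 319
440 = 1 × 319 + 121
319 = 2 × 121 + 77
121 = 1 × 77 + 44
77 = 1 × 44 + 33
44 = 1 × 33 + 11
33 = 3 × 11 + 0

GCD(319, 440) = 11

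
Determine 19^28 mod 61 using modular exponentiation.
Using repeated squaring. 28 = 16 + 8 + 4 (binary 11100). Repeated squaring mod 61: 19^1 ≡ 19; 19^2 ≡ 19² = 361 ≡ 56; 19^4 ≡ 56² = 3136 ≡ 25; 19^8 ≡ 25² = 625 ≡ 15; 19^16 ≡ 15² = 225 ≡ 42. Multiply: 19^28 = 19^16 × 19^8 × 19^4 ≡ 42 × 15 × 25 (mod 61): 42 × 15 = 630 ≡ 20; 20 × 25 = 500 ≡ 12. So 19^28 ≡ 12 (mod 61).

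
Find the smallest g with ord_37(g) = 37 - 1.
p - 1 = 36 has prime divisors 2, 3. h is a primitive root mod 37 iff h^(36/q) ≢ 1 (mod 37) for each such q.
h = 2: 2^18 ≡ 36, 2^12 ≡ 26 (mod 37); none is 1, so 2 has order 36 and is a primitive root.
The smallest primitive root mod 37 is g = 2.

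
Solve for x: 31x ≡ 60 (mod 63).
6

Since gcd(31, 63) = 1 divides 60, a solution exists.
Multiply both sides by the inverse of 31 mod 63:
  31^(-1) mod 63 = 61
  x ≡ 61 × 60 ≡ 3660 ≡ 6 (mod 63)
Verification: 31 × 6 = 186 = 2 × 63 + 60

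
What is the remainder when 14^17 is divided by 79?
Using repeated squaring. 17 = 16 + 1 (binary 10001). Repeated squaring mod 79: 14^1 ≡ 14; 14^2 ≡ 14² = 196 ≡ 38; 14^4 ≡ 38² = 1444 ≡ 22; 14^8 ≡ 22² = 484 ≡ 10; 14^16 ≡ 10² = 100 ≡ 21. Multiply: 14^17 = 14^16 × 14^1 ≡ 21 × 14 (mod 79): 21 × 14 = 294 ≡ 57. So 14^17 ≡ 57 (mod 79).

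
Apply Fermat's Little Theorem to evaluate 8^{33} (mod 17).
8

By Fermat's Little Theorem, a^(p-1) ≡ 1 (mod p) for prime p and gcd(a, p) = 1
Here p = 17, so 8^16 ≡ 1 (mod 17)
We can reduce the exponent: 33 mod 16 = 1
So 8^33 ≡ 8^1 (mod 17)
Computing: 8^1 mod 17 = 8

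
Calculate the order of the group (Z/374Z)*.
160

Prime factorization: 374 = 2 × 11 × 17
Using the formula φ(n) = n × Π(1 - 1/p) for each prime factor p:
φ(374) = 374 × (1 - 1/2) × (1 - 1/11) × (1 - 1/17)
φ(374) = 160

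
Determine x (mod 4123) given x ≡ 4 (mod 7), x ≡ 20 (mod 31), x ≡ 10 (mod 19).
1663

Using the Chinese Remainder Theorem:
M = product of moduli = 4123
For equation 1: M_1 = 589, 589 ≡ 1 (mod 7), inverse of 589 mod 7 is 1 (check: 1 × 1 = 1 ≡ 1 (mod 7))
For equation 2: M_2 = 133, 133 ≡ 9 (mod 31), inverse of 133 mod 31 is 7 (check: 9 × 7 = 63 ≡ 1 (mod 31))
For equation 3: M_3 = 217, 217 ≡ 8 (mod 19), inverse of 217 mod 19 is 12 (check: 8 × 12 = 96 ≡ 1 (mod 19))
Combine: x ≡ Σ r_i×M_i×(M_i⁻¹ mod m_i) = 4×589×1 + 20×133×7 + 10×217×12 = 2356 + 18620 + 26040 = 47016
47016 mod 4123 = 1663
x ≡ 1663 (mod 4123)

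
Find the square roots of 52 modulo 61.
The square roots of 52 mod 61 are 28 and 33. Verify: 28² = 784 ≡ 52 (mod 61)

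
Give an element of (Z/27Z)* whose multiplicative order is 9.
4 has order 9 mod 27 since 4^{9} ≡ 1 (mod 27) and no smaller power works.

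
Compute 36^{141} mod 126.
36

Using successive squaring:
Binary expansion of 141: 10001101
Powers of 36 mod 126 (each is the square of the previous):
  36^1 ≡ 36 (mod 126)
  36^2 ≡ 36² = 1296 ≡ 36 (mod 126)
  36^4 ≡ 36² = 1296 ≡ 36 (mod 126)
  36^8 ≡ 36² = 1296 ≡ 36 (mod 126)
  36^16 ≡ 36² = 1296 ≡ 36 (mod 126)
  36^32 ≡ 36² = 1296 ≡ 36 (mod 126)
  36^64 ≡ 36² = 1296 ≡ 36 (mod 126)
  36^128 ≡ 36² = 1296 ≡ 36 (mod 126)
141 = 128 + 8 + 4 + 1, so 36^141 = 36^128 × 36^8 × 36^4 × 36^1 ≡ 36 × 36 × 36 × 36 (mod 126)
Multiplying step by step:
  36 × 36 = 1296 ≡ 36 (mod 126)
  36 × 36 = 1296 ≡ 36 (mod 126)
  36 × 36 = 1296 ≡ 36 (mod 126)
Result: 36^141 ≡ 36 (mod 126)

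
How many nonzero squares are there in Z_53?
For prime 53, there are (p-1)/2 = (53-1)/2 = 26 quadratic residues (excluding 0).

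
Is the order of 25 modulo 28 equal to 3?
Yes, ord_28(25) = 3.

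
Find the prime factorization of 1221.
3 × 11 × 37

Divide by primes starting from smallest:
1221 ÷ 3 = 407
407 ÷ 11 = 37
37 ÷ 37 = 1

1221 = 3 × 11 × 37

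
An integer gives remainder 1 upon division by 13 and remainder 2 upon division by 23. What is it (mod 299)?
M = 13 × 23 = 299. M₁ = 23, y₁ ≡ 4 (mod 13). M₂ = 13, y₂ ≡ 16 (mod 23). r = 1×23×4 + 2×13×16 ≡ 209 (mod 299). The smallest positive such number is 209.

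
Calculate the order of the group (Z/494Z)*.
216

Prime factorization: 494 = 2 × 13 × 19
Using the formula φ(n) = n × Π(1 - 1/p) for each prime factor p:
φ(494) = 494 × (1 - 1/2) × (1 - 1/13) × (1 - 1/19)
φ(494) = 216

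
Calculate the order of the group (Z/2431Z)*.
1920

Prime factorization: 2431 = 11 × 13 × 17
Using the formula φ(n) = n × Π(1 - 1/p) for each prime factor p:
φ(2431) = 2431 × (1 - 1/11) × (1 - 1/13) × (1 - 1/17)
φ(2431) = 1920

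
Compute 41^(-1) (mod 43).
41^(-1) ≡ 21 (mod 43). Verification: 41 × 21 = 861 ≡ 1 (mod 43)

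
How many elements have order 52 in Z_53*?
Number of primitive roots mod 53 = φ(52) = 24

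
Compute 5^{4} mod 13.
1

Using successive squaring:
Binary expansion of 4: 100
Powers of 5 mod 13 (each is the square of the previous):
  5^1 ≡ 5 (mod 13)
  5^2 ≡ 5² = 25 ≡ 12 (mod 13)
  5^4 ≡ 12² = 144 ≡ 1 (mod 13)
4 is a power of 2, so 5^4 is the last square: ≡ 1 (mod 13)
Result: 5^4 ≡ 1 (mod 13)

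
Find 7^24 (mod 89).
Using repeated squaring. 24 = 16 + 8 (binary 11000). Repeated squaring mod 89: 7^1 ≡ 7; 7^2 ≡ 7² = 49 ≡ 49; 7^4 ≡ 49² = 2401 ≡ 87; 7^8 ≡ 87² = 7569 ≡ 4; 7^16 ≡ 4² = 16 ≡ 16. Multiply: 7^24 = 7^16 × 7^8 ≡ 16 × 4 (mod 89): 16 × 4 = 64 ≡ 64. So 7^24 ≡ 64 (mod 89).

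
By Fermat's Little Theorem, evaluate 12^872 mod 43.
By Fermat: 12^{42} ≡ 1 (mod 43). 872 ≡ 32 (mod 42). So 12^{872} ≡ 12^{32} ≡ 17 (mod 43)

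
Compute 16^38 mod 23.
Using Fermat: 16^{22} ≡ 1 (mod 23). 38 ≡ 16 (mod 22). So 16^{38} ≡ 16^{16} ≡ 6 (mod 23)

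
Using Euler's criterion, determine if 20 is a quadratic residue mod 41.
By Euler's criterion: 20^{20} ≡ 1 (mod 41). Since this equals 1, 20 is a QR.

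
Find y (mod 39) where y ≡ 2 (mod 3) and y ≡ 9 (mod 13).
M = 3 × 13 = 39. M₁ = 13, y₁ ≡ 1 (mod 3). M₂ = 3, y₂ ≡ 9 (mod 13). y = 2×13×1 + 9×3×9 ≡ 35 (mod 39)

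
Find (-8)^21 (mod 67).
Using repeated squaring. (-8) ≡ 59 (mod 67). 21 = 16 + 4 + 1 (binary 10101). Repeated squaring mod 67: 59^1 ≡ 59; 59^2 ≡ 59² = 3481 ≡ 64; 59^4 ≡ 64² = 4096 ≡ 9; 59^8 ≡ 9² = 81 ≡ 14; 59^16 ≡ 14² = 196 ≡ 62. Multiply: (-8)^21 ≡ 59^16 × 59^4 × 59^1 ≡ 62 × 9 × 59 (mod 67): 62 × 9 = 558 ≡ 22; 22 × 59 = 1298 ≡ 25. So (-8)^21 ≡ 25 (mod 67).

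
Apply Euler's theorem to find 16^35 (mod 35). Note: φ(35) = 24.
By Euler: 16^{24} ≡ 1 (mod 35) since gcd(16, 35) = 1. 35 = 1×24 + 11. So 16^{35} ≡ 16^{11} ≡ 11 (mod 35)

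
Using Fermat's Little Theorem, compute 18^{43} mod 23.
9

By Fermat's Little Theorem, a^(p-1) ≡ 1 (mod p) for prime p and gcd(a, p) = 1
Here p = 23, so 18^22 ≡ 1 (mod 23)
We can reduce the exponent: 43 mod 22 = 21
So 18^43 ≡ 18^21 (mod 23)
Computing: 18^21 mod 23 = 9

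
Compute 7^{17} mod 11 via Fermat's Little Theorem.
6

By Fermat's Little Theorem, a^(p-1) ≡ 1 (mod p) for prime p and gcd(a, p) = 1
Here p = 11, so 7^10 ≡ 1 (mod 11)
We can reduce the exponent: 17 mod 10 = 7
So 7^17 ≡ 7^7 (mod 11)
Computing: 7^7 mod 11 = 6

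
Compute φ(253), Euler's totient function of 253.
220

Prime factorization: 253 = 11 × 23
Using the formula φ(n) = n × Π(1 - 1/p) for each prime factor p:
φ(253) = 253 × (1 - 1/11) × (1 - 1/23)
φ(253) = 220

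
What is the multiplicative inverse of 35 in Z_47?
35^(-1) ≡ 43 (mod 47). Verification: 35 × 43 = 1505 ≡ 1 (mod 47)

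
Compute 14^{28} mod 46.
26

Using successive squaring:
Binary expansion of 28: 11100
Powers of 14 mod 46 (each is the square of the previous):
  14^1 ≡ 14 (mod 46)
  14^2 ≡ 14² = 196 ≡ 12 (mod 46)
  14^4 ≡ 12² = 144 ≡ 6 (mod 46)
  14^8 ≡ 6² = 36 ≡ 36 (mod 46)
  14^16 ≡ 36² = 1296 ≡ 8 (mod 46)
28 = 16 + 8 + 4, so 14^28 = 14^16 × 14^8 × 14^4 ≡ 8 × 36 × 6 (mod 46)
Multiplying step by step:
  8 × 36 = 288 ≡ 12 (mod 46)
  12 × 6 = 72 ≡ 26 (mod 46)
Result: 14^28 ≡ 26 (mod 46)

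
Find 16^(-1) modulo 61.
42

Using Extended Euclidean Algorithm:
gcd(16, 61) = 1
Bezout coefficients: 16 × -19 + 61 × 5 = 1
So 16 × -19 ≡ 1 (mod 61)
The inverse is -19 mod 61 = 42
Verification: 16 × 42 = 672 = 11 × 61 + 1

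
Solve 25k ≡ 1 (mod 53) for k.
17

Using Extended Euclidean Algorithm:
gcd(25, 53) = 1
Bezout coefficients: 25 × 17 + 53 × -8 = 1
So 25 × 17 ≡ 1 (mod 53)
The inverse is 17 mod 53 = 17
Verification: 25 × 17 = 425 = 8 × 53 + 1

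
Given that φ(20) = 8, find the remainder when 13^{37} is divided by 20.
By Euler: 13^{8} ≡ 1 (mod 20) since gcd(13, 20) = 1. 37 = 4×8 + 5. So 13^{37} ≡ 13^{5} ≡ 13 (mod 20)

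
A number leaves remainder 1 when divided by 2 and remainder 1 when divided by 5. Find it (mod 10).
M = 2 × 5 = 10. M₁ = 5, y₁ ≡ 1 (mod 2). M₂ = 2, y₂ ≡ 3 (mod 5). x = 1×5×1 + 1×2×3 ≡ 1 (mod 10)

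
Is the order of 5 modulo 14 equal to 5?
No, the actual order is 6, not 5.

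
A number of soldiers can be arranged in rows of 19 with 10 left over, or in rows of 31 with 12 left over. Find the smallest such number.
M = 19 × 31 = 589. M₁ = 31, y₁ ≡ 8 (mod 19). M₂ = 19, y₂ ≡ 18 (mod 31). z = 10×31×8 + 12×19×18 ≡ 105 (mod 589). The smallest positive such number is 105.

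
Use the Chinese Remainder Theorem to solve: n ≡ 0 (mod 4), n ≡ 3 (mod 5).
M = 4 × 5 = 20. M₁ = 5, y₁ ≡ 1 (mod 4). M₂ = 4, y₂ ≡ 4 (mod 5). n = 0×5×1 + 3×4×4 ≡ 8 (mod 20)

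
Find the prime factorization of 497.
7 × 71

Divide by primes starting from smallest:
497 ÷ 7 = 71
71 ÷ 71 = 1

497 = 7 × 71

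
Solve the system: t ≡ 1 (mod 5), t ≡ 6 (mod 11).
M = 5 × 11 = 55. M₁ = 11, y₁ ≡ 1 (mod 5). M₂ = 5, y₂ ≡ 9 (mod 11). t = 1×11×1 + 6×5×9 ≡ 6 (mod 55)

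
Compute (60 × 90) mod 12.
0

(60 × 90) = 5400
5400 mod 12 = 0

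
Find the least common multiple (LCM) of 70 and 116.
4060

First find GCD(70, 116) using the Euclidean algorithm:
70 = 0 × 116 + 70
116 = 1 × 70 + 46
70 = 1 × 46 + 24
46 = 1 × 24 + 22
24 = 1 × 22 + 2
22 = 11 × 2 + 0
GCD(70, 116) = 2

LCM formula: LCM(a, b) = (a × b) / GCD(a, b)
LCM(70, 116) = (70 × 116) / 2
LCM(70, 116) = 8120 / 2
LCM(70, 116) = 4060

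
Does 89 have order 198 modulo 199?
p - 1 = 198 has prime divisors 2, 3, 11. Check 89^(198/q) mod 199 for each: 89^(198/2) = 89^99 ≡ 1, 89^(198/3) = 89^66 ≡ 106, 89^(198/11) = 89^18 ≡ 62 (mod 199). Since 89^99 ≡ 1 (mod 199), the order of 89 divides 99 (in fact the order is 99) ≠ 198, so it is not a primitive root.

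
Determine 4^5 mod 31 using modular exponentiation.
5 = 4 + 1 (binary 101). Repeated squaring mod 31: 4^1 ≡ 4; 4^2 ≡ 4² = 16 ≡ 16; 4^4 ≡ 16² = 256 ≡ 8. Multiply: 4^5 = 4^4 × 4^1 ≡ 8 × 4 (mod 31): 8 × 4 = 32 ≡ 1. So 4^5 ≡ 1 (mod 31).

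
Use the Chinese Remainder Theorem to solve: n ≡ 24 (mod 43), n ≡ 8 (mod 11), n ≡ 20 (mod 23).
7334

Using the Chinese Remainder Theorem:
M = product of moduli = 10879
For equation 1: M_1 = 253, 253 ≡ 38 (mod 43), inverse of 253 mod 43 is 17 (check: 38 × 17 = 646 ≡ 1 (mod 43))
For equation 2: M_2 = 989, 989 ≡ 10 (mod 11), inverse of 989 mod 11 is 10 (check: 10 × 10 = 100 ≡ 1 (mod 11))
For equation 3: M_3 = 473, 473 ≡ 13 (mod 23), inverse of 473 mod 23 is 16 (check: 13 × 16 = 208 ≡ 1 (mod 23))
Combine: n ≡ Σ r_i×M_i×(M_i⁻¹ mod m_i) = 24×253×17 + 8×989×10 + 20×473×16 = 103224 + 79120 + 151360 = 333704
333704 mod 10879 = 7334
n ≡ 7334 (mod 10879)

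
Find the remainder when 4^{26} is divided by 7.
By Fermat: 4^{6} ≡ 1 (mod 7). 26 = 4×6 + 2. So 4^{26} ≡ 4^{2} ≡ 2 (mod 7)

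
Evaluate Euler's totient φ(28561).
26364

Prime factorization: 28561 = 13^4
Using the formula φ(n) = n × Π(1 - 1/p) for each prime factor p:
φ(28561) = 28561 × (1 - 1/13)
φ(28561) = 26364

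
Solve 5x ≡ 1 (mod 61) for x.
49

Using Extended Euclidean Algorithm:
gcd(5, 61) = 1
Bezout coefficients: 5 × -12 + 61 × 1 = 1
So 5 × -12 ≡ 1 (mod 61)
The inverse is -12 mod 61 = 49
Verification: 5 × 49 = 245 = 4 × 61 + 1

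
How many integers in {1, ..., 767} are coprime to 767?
696

Prime factorization: 767 = 13 × 59
Using the formula φ(n) = n × Π(1 - 1/p) for each prime factor p:
φ(767) = 767 × (1 - 1/13) × (1 - 1/59)
φ(767) = 696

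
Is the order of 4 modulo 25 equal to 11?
No, the actual order is 10, not 11.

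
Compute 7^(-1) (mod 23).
10

Using Extended Euclidean Algorithm:
gcd(7, 23) = 1
Bezout coefficients: 7 × 10 + 23 × -3 = 1
So 7 × 10 ≡ 1 (mod 23)
The inverse is 10 mod 23 = 10
Verification: 7 × 10 = 70 = 3 × 23 + 1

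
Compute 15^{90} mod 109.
45

Using successive squaring:
Binary expansion of 90: 1011010
Powers of 15 mod 109 (each is the square of the previous):
  15^1 ≡ 15 (mod 109)
  15^2 ≡ 15² = 225 ≡ 7 (mod 109)
  15^4 ≡ 7² = 49 ≡ 49 (mod 109)
  15^8 ≡ 49² = 2401 ≡ 3 (mod 109)
  15^16 ≡ 3² = 9 ≡ 9 (mod 109)
  15^32 ≡ 9² = 81 ≡ 81 (mod 109)
  15^64 ≡ 81² = 6561 ≡ 21 (mod 109)
90 = 64 + 16 + 8 + 2, so 15^90 = 15^64 × 15^16 × 15^8 × 15^2 ≡ 21 × 9 × 3 × 7 (mod 109)
Multiplying step by step:
  21 × 9 = 189 ≡ 80 (mod 109)
  80 × 3 = 240 ≡ 22 (mod 109)
  22 × 7 = 154 ≡ 45 (mod 109)
Result: 15^90 ≡ 45 (mod 109)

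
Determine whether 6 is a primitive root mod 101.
p - 1 = 100 has prime divisors 2, 5. Check 6^(100/q) mod 101 for each: 6^(100/2) = 6^50 ≡ 1, 6^(100/5) = 6^20 ≡ 1 (mod 101). Since 6^50 ≡ 1 (mod 101), the order of 6 divides 50 (in fact the order is 10) ≠ 100, so it is not a primitive root.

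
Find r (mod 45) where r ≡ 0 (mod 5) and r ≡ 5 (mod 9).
M = 5 × 9 = 45. M₁ = 9, y₁ ≡ 4 (mod 5). M₂ = 5, y₂ ≡ 2 (mod 9). r = 0×9×4 + 5×5×2 ≡ 5 (mod 45)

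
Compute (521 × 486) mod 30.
6

(521 × 486) = 253206
253206 mod 30 = 6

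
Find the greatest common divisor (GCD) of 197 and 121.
1

Using the Euclidean algorithm:
197 = 1 × 121 + 76
121 = 1 × 76 + 45
76 = 1 × 45 + 31
45 = 1 × 31 + 14
31 = 2 × 14 + 3
14 = 4 × 3 + 2
3 = 1 × 2 + 1
2 = 2 × 1 + 0

GCD(197, 121) = 1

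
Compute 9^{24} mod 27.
0

Using successive squaring:
Binary expansion of 24: 11000
Powers of 9 mod 27 (each is the square of the previous):
  9^1 ≡ 9 (mod 27)
  9^2 ≡ 9² = 81 ≡ 0 (mod 27)
  9^4 ≡ 0² = 0 ≡ 0 (mod 27)
  9^8 ≡ 0² = 0 ≡ 0 (mod 27)
  9^16 ≡ 0² = 0 ≡ 0 (mod 27)
24 = 16 + 8, so 9^24 = 9^16 × 9^8 ≡ 0 × 0 (mod 27)
Multiplying step by step:
  0 × 0 = 0 ≡ 0 (mod 27)
Result: 9^24 ≡ 0 (mod 27)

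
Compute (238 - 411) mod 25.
2

(238 - 411) = -173
-173 mod 25 = 2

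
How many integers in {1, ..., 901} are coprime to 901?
832

Prime factorization: 901 = 17 × 53
Using the formula φ(n) = n × Π(1 - 1/p) for each prime factor p:
φ(901) = 901 × (1 - 1/17) × (1 - 1/53)
φ(901) = 832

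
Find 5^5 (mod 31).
5 = 4 + 1 (binary 101). Repeated squaring mod 31: 5^1 ≡ 5; 5^2 ≡ 5² = 25 ≡ 25; 5^4 ≡ 25² = 625 ≡ 5. Multiply: 5^5 = 5^4 × 5^1 ≡ 5 × 5 (mod 31): 5 × 5 = 25 ≡ 25. So 5^5 ≡ 25 (mod 31).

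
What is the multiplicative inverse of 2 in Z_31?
2^(-1) ≡ 16 (mod 31). Verification: 2 × 16 = 32 ≡ 1 (mod 31)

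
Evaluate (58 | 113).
(58/113) = 58^{56} mod 113 = -1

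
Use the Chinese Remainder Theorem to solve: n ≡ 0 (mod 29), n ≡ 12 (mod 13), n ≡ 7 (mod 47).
12180

Using the Chinese Remainder Theorem:
M = product of moduli = 17719
For equation 1: M_1 = 611, 611 ≡ 2 (mod 29), inverse of 611 mod 29 is 15 (check: 2 × 15 = 30 ≡ 1 (mod 29))
For equation 2: M_2 = 1363, 1363 ≡ 11 (mod 13), inverse of 1363 mod 13 is 6 (check: 11 × 6 = 66 ≡ 1 (mod 13))
For equation 3: M_3 = 377, 377 ≡ 1 (mod 47), inverse of 377 mod 47 is 1 (check: 1 × 1 = 1 ≡ 1 (mod 47))
Combine: n ≡ Σ r_i×M_i×(M_i⁻¹ mod m_i) = 0×611×15 + 12×1363×6 + 7×377×1 = 0 + 98136 + 2639 = 100775
100775 mod 17719 = 12180
n ≡ 12180 (mod 17719)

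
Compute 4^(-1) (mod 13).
4^(-1) ≡ 10 (mod 13). Verification: 4 × 10 = 40 ≡ 1 (mod 13)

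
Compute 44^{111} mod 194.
8

Using successive squaring:
Binary expansion of 111: 1101111
Powers of 44 mod 194 (each is the square of the previous):
  44^1 ≡ 44 (mod 194)
  44^2 ≡ 44² = 1936 ≡ 190 (mod 194)
  44^4 ≡ 190² = 36100 ≡ 16 (mod 194)
  44^8 ≡ 16² = 256 ≡ 62 (mod 194)
  44^16 ≡ 62² = 3844 ≡ 158 (mod 194)
  44^32 ≡ 158² = 24964 ≡ 132 (mod 194)
  44^64 ≡ 132² = 17424 ≡ 158 (mod 194)
111 = 64 + 32 + 8 + 4 + 2 + 1, so 44^111 = 44^64 × 44^32 × 44^8 × 44^4 × 44^2 × 44^1 ≡ 158 × 132 × 62 × 16 × 190 × 44 (mod 194)
Multiplying step by step:
  158 × 132 = 20856 ≡ 98 (mod 194)
  98 × 62 = 6076 ≡ 62 (mod 194)
  62 × 16 = 992 ≡ 22 (mod 194)
  22 × 190 = 4180 ≡ 106 (mod 194)
  106 × 44 = 4664 ≡ 8 (mod 194)
Result: 44^111 ≡ 8 (mod 194)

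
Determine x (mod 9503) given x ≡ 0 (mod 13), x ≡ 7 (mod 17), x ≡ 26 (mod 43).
585

Using the Chinese Remainder Theorem:
M = product of moduli = 9503
For equation 1: M_1 = 731, 731 ≡ 3 (mod 13), inverse of 731 mod 13 is 9 (check: 3 × 9 = 27 ≡ 1 (mod 13))
For equation 2: M_2 = 559, 559 ≡ 15 (mod 17), inverse of 559 mod 17 is 8 (check: 15 × 8 = 120 ≡ 1 (mod 17))
For equation 3: M_3 = 221, 221 ≡ 6 (mod 43), inverse of 221 mod 43 is 36 (check: 6 × 36 = 216 ≡ 1 (mod 43))
Combine: x ≡ Σ r_i×M_i×(M_i⁻¹ mod m_i) = 0×731×9 + 7×559×8 + 26×221×36 = 0 + 31304 + 206856 = 238160
238160 mod 9503 = 585
x ≡ 585 (mod 9503)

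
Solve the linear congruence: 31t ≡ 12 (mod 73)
31

Since gcd(31, 73) = 1 divides 12, a solution exists.
Multiply both sides by the inverse of 31 mod 73:
  31^(-1) mod 73 = 33
  x ≡ 33 × 12 ≡ 396 ≡ 31 (mod 73)
Verification: 31 × 31 = 961 = 13 × 73 + 12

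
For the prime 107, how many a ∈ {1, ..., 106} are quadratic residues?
For prime 107, there are (p-1)/2 = (107-1)/2 = 53 quadratic residues (excluding 0).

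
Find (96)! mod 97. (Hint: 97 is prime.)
By Wilson's theorem, (96)! ≡ -1 ≡ 96 (mod 97)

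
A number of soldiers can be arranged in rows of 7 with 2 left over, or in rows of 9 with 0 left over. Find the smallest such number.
M = 7 × 9 = 63. M₁ = 9, y₁ ≡ 4 (mod 7). M₂ = 7, y₂ ≡ 4 (mod 9). z = 2×9×4 + 0×7×4 ≡ 9 (mod 63). The smallest positive such number is 9.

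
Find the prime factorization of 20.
2^2 × 5

Divide by primes starting from smallest:
20 ÷ 2 = 10
10 ÷ 2 = 5
5 ÷ 5 = 1

20 = 2^2 × 5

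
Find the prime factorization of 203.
7 × 29

Divide by primes starting from smallest:
203 ÷ 7 = 29
29 ÷ 29 = 1

203 = 7 × 29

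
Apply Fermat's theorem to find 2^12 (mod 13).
By Fermat's Little Theorem, 2^{12} ≡ 1 (mod 13) since 13 is prime and gcd(2, 13) = 1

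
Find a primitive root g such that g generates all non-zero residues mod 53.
p - 1 = 52 has prime divisors 2, 13. h is a primitive root mod 53 iff h^(52/q) ≢ 1 (mod 53) for each such q.
h = 2: 2^26 ≡ 52, 2^4 ≡ 16 (mod 53); none is 1, so 2 has order 52 and is a primitive root.
The smallest primitive root mod 53 is g = 2.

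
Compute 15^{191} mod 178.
103

Using successive squaring:
Binary expansion of 191: 10111111
Powers of 15 mod 178 (each is the square of the previous):
  15^1 ≡ 15 (mod 178)
  15^2 ≡ 15² = 225 ≡ 47 (mod 178)
  15^4 ≡ 47² = 2209 ≡ 73 (mod 178)
  15^8 ≡ 73² = 5329 ≡ 167 (mod 178)
  15^16 ≡ 167² = 27889 ≡ 121 (mod 178)
  15^32 ≡ 121² = 14641 ≡ 45 (mod 178)
  15^64 ≡ 45² = 2025 ≡ 67 (mod 178)
  15^128 ≡ 67² = 4489 ≡ 39 (mod 178)
191 = 128 + 32 + 16 + 8 + 4 + 2 + 1, so 15^191 = 15^128 × 15^32 × 15^16 × 15^8 × 15^4 × 15^2 × 15^1 ≡ 39 × 45 × 121 × 167 × 73 × 47 × 15 (mod 178)
Multiplying step by step:
  39 × 45 = 1755 ≡ 153 (mod 178)
  153 × 121 = 18513 ≡ 1 (mod 178)
  1 × 167 = 167 ≡ 167 (mod 178)
  167 × 73 = 12191 ≡ 87 (mod 178)
  87 × 47 = 4089 ≡ 173 (mod 178)
  173 × 15 = 2595 ≡ 103 (mod 178)
Result: 15^191 ≡ 103 (mod 178)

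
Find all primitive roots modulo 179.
Primitive roots mod 179: {2, 6, 7, 8, 10, 11, 18, 21, 23, 24, 26, 28, 30, 32, 33, 34, 35, 37, 38, 40, 41, 44, 50, 53, 54, 55, 58, 62, 63, 69, 71, 72, 73, 78, 79, 84, 86, 90, 91, 92, 94, 96, 97, 98, 99, 102, 103, 104, 105, 109, 111, 112, 113, 114, 115, 118, 119, 120, 122, 123, 127, 128, 130, 131, 132, 133, 134, 136, 137, 140, 143, 148, 150, 152, 154, 157, 159, 160, 162, 163, 164, 165, 166, 167, 170, 174, 175, 176}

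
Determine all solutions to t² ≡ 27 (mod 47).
The square roots of 27 mod 47 are 36 and 11. Verify: 36² = 1296 ≡ 27 (mod 47)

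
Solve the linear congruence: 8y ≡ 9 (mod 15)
3

Since gcd(8, 15) = 1 divides 9, a solution exists.
Multiply both sides by the inverse of 8 mod 15:
  8^(-1) mod 15 = 2
  x ≡ 2 × 9 ≡ 18 ≡ 3 (mod 15)
Verification: 8 × 3 = 24 = 1 × 15 + 9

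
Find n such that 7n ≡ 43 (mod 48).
13

Since gcd(7, 48) = 1 divides 43, a solution exists.
Multiply both sides by the inverse of 7 mod 48:
  7^(-1) mod 48 = 7
  x ≡ 7 × 43 ≡ 301 ≡ 13 (mod 48)
Verification: 7 × 13 = 91 = 1 × 48 + 43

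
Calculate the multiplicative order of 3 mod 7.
Powers of 3 mod 7: 3^1≡3, 3^2≡2, 3^3≡6, 3^4≡4, 3^5≡5, 3^6≡1. Order = 6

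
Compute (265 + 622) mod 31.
19

(265 + 622) = 887
887 mod 31 = 19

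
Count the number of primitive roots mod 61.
Number of primitive roots mod 61 = φ(60) = 16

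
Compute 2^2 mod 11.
2 = 2 (binary 10). Repeated squaring mod 11: 2^1 ≡ 2; 2^2 ≡ 2² = 4 ≡ 4. So 2^2 ≡ 4 (mod 11).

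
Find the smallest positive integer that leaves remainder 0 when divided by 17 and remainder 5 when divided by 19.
M = 17 × 19 = 323. M₁ = 19, y₁ ≡ 9 (mod 17). M₂ = 17, y₂ ≡ 9 (mod 19). n = 0×19×9 + 5×17×9 ≡ 119 (mod 323). The smallest positive such number is 119.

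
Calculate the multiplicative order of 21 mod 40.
Powers of 21 mod 40: 21^1≡21, 21^2≡1. Order = 2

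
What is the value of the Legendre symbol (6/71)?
(6/71) = 6^{35} mod 71 = 1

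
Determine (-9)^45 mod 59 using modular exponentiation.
Using repeated squaring. (-9) ≡ 50 (mod 59). 45 = 32 + 8 + 4 + 1 (binary 101101). Repeated squaring mod 59: 50^1 ≡ 50; 50^2 ≡ 50² = 2500 ≡ 22; 50^4 ≡ 22² = 484 ≡ 12; 50^8 ≡ 12² = 144 ≡ 26; 50^16 ≡ 26² = 676 ≡ 27; 50^32 ≡ 27² = 729 ≡ 21. Multiply: (-9)^45 ≡ 50^32 × 50^8 × 50^4 × 50^1 ≡ 21 × 26 × 12 × 50 (mod 59): 21 × 26 = 546 ≡ 15; 15 × 12 = 180 ≡ 3; 3 × 50 = 150 ≡ 32. So (-9)^45 ≡ 32 (mod 59).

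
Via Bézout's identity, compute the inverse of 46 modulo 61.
Extended GCD: 46(4) + 61(-3) = 1. So 46^(-1) ≡ 4 ≡ 4 (mod 61). Verify: 46 × 4 = 184 ≡ 1 (mod 61)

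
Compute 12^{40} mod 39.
27

Using successive squaring:
Binary expansion of 40: 101000
Powers of 12 mod 39 (each is the square of the previous):
  12^1 ≡ 12 (mod 39)
  12^2 ≡ 12² = 144 ≡ 27 (mod 39)
  12^4 ≡ 27² = 729 ≡ 27 (mod 39)
  12^8 ≡ 27² = 729 ≡ 27 (mod 39)
  12^16 ≡ 27² = 729 ≡ 27 (mod 39)
  12^32 ≡ 27² = 729 ≡ 27 (mod 39)
40 = 32 + 8, so 12^40 = 12^32 × 12^8 ≡ 27 × 27 (mod 39)
Multiplying step by step:
  27 × 27 = 729 ≡ 27 (mod 39)
Result: 12^40 ≡ 27 (mod 39)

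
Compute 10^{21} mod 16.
0

Using successive squaring:
Binary expansion of 21: 10101
Powers of 10 mod 16 (each is the square of the previous):
  10^1 ≡ 10 (mod 16)
  10^2 ≡ 10² = 100 ≡ 4 (mod 16)
  10^4 ≡ 4² = 16 ≡ 0 (mod 16)
  10^8 ≡ 0² = 0 ≡ 0 (mod 16)
  10^16 ≡ 0² = 0 ≡ 0 (mod 16)
21 = 16 + 4 + 1, so 10^21 = 10^16 × 10^4 × 10^1 ≡ 0 × 0 × 10 (mod 16)
Multiplying step by step:
  0 × 0 = 0 ≡ 0 (mod 16)
  0 × 10 = 0 ≡ 0 (mod 16)
Result: 10^21 ≡ 0 (mod 16)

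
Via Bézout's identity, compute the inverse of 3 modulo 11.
Extended GCD: 3(4) + 11(-1) = 1. So 3^(-1) ≡ 4 ≡ 4 (mod 11). Verify: 3 × 4 = 12 ≡ 1 (mod 11)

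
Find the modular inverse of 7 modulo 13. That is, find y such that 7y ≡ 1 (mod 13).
2

Using Extended Euclidean Algorithm:
gcd(7, 13) = 1
Bezout coefficients: 7 × 2 + 13 × -1 = 1
So 7 × 2 ≡ 1 (mod 13)
The inverse is 2 mod 13 = 2
Verification: 7 × 2 = 14 = 1 × 13 + 1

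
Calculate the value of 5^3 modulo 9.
3 = 2 + 1 (binary 11). Repeated squaring mod 9: 5^1 ≡ 5; 5^2 ≡ 5² = 25 ≡ 7. Multiply: 5^3 = 5^2 × 5^1 ≡ 7 × 5 (mod 9): 7 × 5 = 35 ≡ 8. So 5^3 ≡ 8 (mod 9).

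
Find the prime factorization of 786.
2 × 3 × 131

Divide by primes starting from smallest:
786 ÷ 2 = 393
393 ÷ 3 = 131
131 ÷ 131 = 1

786 = 2 × 3 × 131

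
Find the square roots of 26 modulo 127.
The square roots of 26 mod 127 are 36 and 91. Verify: 36² = 1296 ≡ 26 (mod 127)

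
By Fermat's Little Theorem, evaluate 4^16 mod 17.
By Fermat's Little Theorem, 4^{16} ≡ 1 (mod 17) since 17 is prime and gcd(4, 17) = 1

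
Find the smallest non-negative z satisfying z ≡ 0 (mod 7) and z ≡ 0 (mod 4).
M = 7 × 4 = 28. M₁ = 4, y₁ ≡ 2 (mod 7). M₂ = 7, y₂ ≡ 3 (mod 4). z = 0×4×2 + 0×7×3 ≡ 0 (mod 28)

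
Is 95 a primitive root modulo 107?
Yes

To verify, check if 95^(106/q) ≢ 1 (mod 107) for each prime divisor q of 106
Divisors of 106 = 106: [1, 2, 53, 106]
  95^(106/2) = 95^53 ≡ 106 (mod 107)
  95^(106/53) = 95^2 ≡ 37 (mod 107)
Conclusion: 95 is a primitive root modulo 107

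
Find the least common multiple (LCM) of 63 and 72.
504

First find GCD(63, 72) using the Euclidean algorithm:
63 = 0 × 72 + 63
72 = 1 × 63 + 9
63 = 7 × 9 + 0
GCD(63, 72) = 9

LCM formula: LCM(a, b) = (a × b) / GCD(a, b)
LCM(63, 72) = (63 × 72) / 9
LCM(63, 72) = 4536 / 9
LCM(63, 72) = 504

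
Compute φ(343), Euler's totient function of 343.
294

Prime factorization: 343 = 7^3
Using the formula φ(n) = n × Π(1 - 1/p) for each prime factor p:
φ(343) = 343 × (1 - 1/7)
φ(343) = 294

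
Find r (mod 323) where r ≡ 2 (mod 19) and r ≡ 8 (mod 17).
M = 19 × 17 = 323. M₁ = 17, y₁ ≡ 9 (mod 19). M₂ = 19, y₂ ≡ 9 (mod 17). r = 2×17×9 + 8×19×9 ≡ 59 (mod 323)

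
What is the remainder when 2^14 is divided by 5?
Using Fermat: 2^{4} ≡ 1 (mod 5). 14 ≡ 2 (mod 4). So 2^{14} ≡ 2^{2} ≡ 4 (mod 5)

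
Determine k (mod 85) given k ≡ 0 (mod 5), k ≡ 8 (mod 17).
25

Using the Chinese Remainder Theorem:
M = product of moduli = 85
For equation 1: M_1 = 17, 17 ≡ 2 (mod 5), inverse of 17 mod 5 is 3 (check: 2 × 3 = 6 ≡ 1 (mod 5))
For equation 2: M_2 = 5, 5 ≡ 5 (mod 17), inverse of 5 mod 17 is 7 (check: 5 × 7 = 35 ≡ 1 (mod 17))
Combine: k ≡ Σ r_i×M_i×(M_i⁻¹ mod m_i) = 0×17×3 + 8×5×7 = 0 + 280 = 280
280 mod 85 = 25
k ≡ 25 (mod 85)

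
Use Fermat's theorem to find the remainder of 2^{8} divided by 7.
4

By Fermat's Little Theorem, a^(p-1) ≡ 1 (mod p) for prime p and gcd(a, p) = 1
Here p = 7, so 2^6 ≡ 1 (mod 7)
We can reduce the exponent: 8 mod 6 = 2
So 2^8 ≡ 2^2 (mod 7)
Computing: 2^2 mod 7 = 4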